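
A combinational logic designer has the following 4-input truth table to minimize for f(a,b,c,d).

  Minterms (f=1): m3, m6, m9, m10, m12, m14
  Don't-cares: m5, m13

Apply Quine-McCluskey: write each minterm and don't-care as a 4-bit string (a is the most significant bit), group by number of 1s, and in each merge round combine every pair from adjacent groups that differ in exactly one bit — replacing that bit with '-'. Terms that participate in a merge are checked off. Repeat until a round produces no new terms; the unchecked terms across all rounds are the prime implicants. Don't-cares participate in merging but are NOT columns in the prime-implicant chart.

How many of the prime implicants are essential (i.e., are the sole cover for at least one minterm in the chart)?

Round 0: 0011 0101✓ 0110✓ 1001✓ 1010✓ 1100✓ 1101✓ 1110✓
Round 1: -101 -110 1-01 1-10 11-0 110-
PIs = {-101, -110, 0011, 1-01, 1-10, 11-0, 110-}
Coverage chart:
  m3: 0011 ←essential
  m6: -110 ←essential
  m9: 1-01 ←essential
  m10: 1-10 ←essential
  m12: 11-0,110-
  m14: -110,1-10,11-0
Essential: -110, 0011, 1-01, 1-10

4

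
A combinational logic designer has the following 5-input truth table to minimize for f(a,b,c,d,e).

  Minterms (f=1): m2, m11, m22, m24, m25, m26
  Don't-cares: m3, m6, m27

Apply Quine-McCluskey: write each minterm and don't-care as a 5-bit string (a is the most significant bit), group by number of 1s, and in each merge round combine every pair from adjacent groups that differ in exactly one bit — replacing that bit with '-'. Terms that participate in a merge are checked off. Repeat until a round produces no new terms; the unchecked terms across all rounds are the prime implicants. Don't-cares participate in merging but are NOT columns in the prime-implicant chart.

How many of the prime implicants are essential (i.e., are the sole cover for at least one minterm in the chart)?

2

[col 0] 00010*, 00011*, 00110*, 01011*, 10110*, 11000*, 11001*, 11010*, 11011*
[col 1] -0110, -1011, 0-011, 00-10, 0001-, 110-0*, 110-1*, 1100-*, 1101-*
[col 2] 110--
Prime implicants: -0110, -1011, 0-011, 00-10, 0001-, 110--
PI chart (minterm → PIs covering it):
  2 | 00-10,0001-
  11 | -1011,0-011
  22 | -0110  (sole → essential)
  24 | 110--  (sole → essential)
  25 | 110--  (sole → essential)
  26 | 110--  (sole → essential)
Essential prime implicants: -0110, 110--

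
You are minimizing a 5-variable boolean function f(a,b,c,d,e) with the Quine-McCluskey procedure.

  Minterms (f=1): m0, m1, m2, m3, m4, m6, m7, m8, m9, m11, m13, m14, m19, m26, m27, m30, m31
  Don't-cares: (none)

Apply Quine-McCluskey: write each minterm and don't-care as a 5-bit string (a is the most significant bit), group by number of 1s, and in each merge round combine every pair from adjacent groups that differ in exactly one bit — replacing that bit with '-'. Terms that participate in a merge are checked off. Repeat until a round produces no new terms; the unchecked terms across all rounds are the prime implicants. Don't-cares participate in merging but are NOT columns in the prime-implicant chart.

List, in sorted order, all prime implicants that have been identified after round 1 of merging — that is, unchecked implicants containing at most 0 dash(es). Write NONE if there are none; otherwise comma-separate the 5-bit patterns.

Round 0: 00000✓ 00001✓ 00010✓ 00011✓ 00100✓ 00110✓ 00111✓ 01000✓ 01001✓ 01011✓ 01101✓ 01110✓ 10011✓ 11010✓ 11011✓ 11110✓ 11111✓
Round 1: -0011✓ -1011✓ -1110 0-000✓ 0-001✓ 0-011✓ 0-110 00-00✓ 00-10✓ 00-11✓ 000-0✓ 000-1✓ 0000-✓ 0001-✓ 001-0✓ 0011-✓ 01-01 010-1✓ 0100-✓ 1-011✓ 11-10✓ 11-11✓ 1101-✓ 1111-✓
Round 2: --011 0-0-1 0-00- 00--0 00-1- 000-- 11-1-
PIs = {--011, -1110, 0-0-1, 0-00-, 0-110, 00--0, 00-1-, 000--, 01-01, 11-1-}

NONE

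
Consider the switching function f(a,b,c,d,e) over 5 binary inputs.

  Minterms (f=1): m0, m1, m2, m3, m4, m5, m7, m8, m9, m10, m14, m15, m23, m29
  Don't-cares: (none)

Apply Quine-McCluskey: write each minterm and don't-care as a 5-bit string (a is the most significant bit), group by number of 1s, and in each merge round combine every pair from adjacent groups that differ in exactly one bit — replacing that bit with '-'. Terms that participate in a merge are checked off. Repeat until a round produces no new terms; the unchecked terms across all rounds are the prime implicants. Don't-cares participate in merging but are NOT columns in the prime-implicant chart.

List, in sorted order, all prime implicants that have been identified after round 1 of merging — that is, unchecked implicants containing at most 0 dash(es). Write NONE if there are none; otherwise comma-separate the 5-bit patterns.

11101

size-2^0 implicants → 00000(✓)  00001(✓)  00010(✓)  00011(✓)  00100(✓)  00101(✓)  00111(✓)  01000(✓)  01001(✓)  01010(✓)  01110(✓)  01111(✓)  10111(✓)  11101
size-2^1 implicants → -0111  0-000(✓)  0-001(✓)  0-010(✓)  0-111  00-00(✓)  00-01(✓)  00-11(✓)  000-0(✓)  000-1(✓)  0000-(✓)  0001-(✓)  001-1(✓)  0010-(✓)  01-10  010-0(✓)  0100-(✓)  0111-
size-2^2 implicants → 0-0-0  0-00-  00--1  00-0-  000--
Unchecked terms (primes): -0111, 0-0-0, 0-00-, 0-111, 00--1, 00-0-, 000--, 01-10, 0111-, 11101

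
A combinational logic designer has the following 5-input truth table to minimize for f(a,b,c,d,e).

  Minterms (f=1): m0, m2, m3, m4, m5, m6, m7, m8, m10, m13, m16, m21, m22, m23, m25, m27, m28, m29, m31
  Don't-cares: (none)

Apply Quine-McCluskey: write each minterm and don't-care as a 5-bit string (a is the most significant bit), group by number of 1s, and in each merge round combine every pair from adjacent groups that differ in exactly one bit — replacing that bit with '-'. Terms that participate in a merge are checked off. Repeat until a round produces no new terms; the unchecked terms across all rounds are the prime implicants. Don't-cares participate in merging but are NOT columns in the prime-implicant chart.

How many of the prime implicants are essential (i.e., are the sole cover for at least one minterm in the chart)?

size-2^0 implicants → 00000(✓)  00010(✓)  00011(✓)  00100(✓)  00101(✓)  00110(✓)  00111(✓)  01000(✓)  01010(✓)  01101(✓)  10000(✓)  10101(✓)  10110(✓)  10111(✓)  11001(✓)  11011(✓)  11100(✓)  11101(✓)  11111(✓)
size-2^1 implicants → -0000  -0101(✓)  -0110(✓)  -0111(✓)  -1101(✓)  0-000(✓)  0-010(✓)  0-101(✓)  00-00(✓)  00-10(✓)  00-11(✓)  000-0(✓)  0001-(✓)  001-0(✓)  001-1(✓)  0010-(✓)  0011-(✓)  010-0(✓)  1-101(✓)  1-111(✓)  101-1(✓)  1011-(✓)  11-01(✓)  11-11(✓)  110-1(✓)  111-1(✓)  1110-
size-2^2 implicants → --101  -01-1  -011-  0-0-0  00--0  00-1-  001--  1-1-1  11--1
Unchecked terms (primes): --101, -0000, -01-1, -011-, 0-0-0, 00--0, 00-1-, 001--, 1-1-1, 11--1, 1110-
Minterm coverage:
  m0 ⊆ -0000,0-0-0,00--0
  m2 ⊆ 0-0-0,00--0,00-1-
  m3 ⊆ 00-1- [E]
  m4 ⊆ 00--0,001--
  m5 ⊆ --101,-01-1,001--
  m6 ⊆ -011-,00--0,00-1-,001--
  m7 ⊆ -01-1,-011-,00-1-,001--
  m8 ⊆ 0-0-0 [E]
  m10 ⊆ 0-0-0 [E]
  m13 ⊆ --101 [E]
  m16 ⊆ -0000 [E]
  m21 ⊆ --101,-01-1,1-1-1
  m22 ⊆ -011- [E]
  m23 ⊆ -01-1,-011-,1-1-1
  m25 ⊆ 11--1 [E]
  m27 ⊆ 11--1 [E]
  m28 ⊆ 1110- [E]
  m29 ⊆ --101,1-1-1,11--1,1110-
  m31 ⊆ 1-1-1,11--1
E = {--101, -0000, -011-, 0-0-0, 00-1-, 11--1, 1110-}

7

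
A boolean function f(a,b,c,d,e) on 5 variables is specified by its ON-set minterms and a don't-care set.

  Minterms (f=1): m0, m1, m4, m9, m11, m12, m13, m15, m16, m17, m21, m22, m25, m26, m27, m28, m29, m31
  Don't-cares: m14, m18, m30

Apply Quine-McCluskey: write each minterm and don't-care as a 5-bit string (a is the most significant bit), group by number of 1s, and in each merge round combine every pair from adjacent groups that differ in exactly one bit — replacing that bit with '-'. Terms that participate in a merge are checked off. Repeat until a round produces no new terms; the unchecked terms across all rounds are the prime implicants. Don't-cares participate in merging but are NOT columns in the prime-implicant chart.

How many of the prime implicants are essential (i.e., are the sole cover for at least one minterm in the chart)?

4

Round 0: 00000✓ 00001✓ 00100✓ 01001✓ 01011✓ 01100✓ 01101✓ 01110✓ 01111✓ 10000✓ 10001✓ 10010✓ 10101✓ 10110✓ 11001✓ 11010✓ 11011✓ 11100✓ 11101✓ 11110✓ 11111✓
Round 1: -0000✓ -0001✓ -1001✓ -1011✓ -1100✓ -1101✓ -1110✓ -1111✓ 0-001✓ 0-100 00-00 0000-✓ 01-01✓ 01-11✓ 010-1✓ 011-0✓ 011-1✓ 0110-✓ 0111-✓ 1-001✓ 1-010✓ 1-101✓ 1-110✓ 10-01✓ 10-10✓ 100-0 1000-✓ 11-01✓ 11-10✓ 11-11✓ 110-1✓ 1101-✓ 111-0✓ 111-1✓ 1110-✓ 1111-✓
Round 2: --001 -000- -1-01✓ -1-11✓ -10-1✓ -11-0✓ -11-1✓ -110-✓ -111-✓ 01--1✓ 011--✓ 1--01 1--10 11--1✓ 11-1- 111--✓
Round 3: -1--1 -11--
PIs = {--001, -000-, -1--1, -11--, 0-100, 00-00, 1--01, 1--10, 100-0, 11-1-}
Coverage chart:
  m0: -000-,00-00
  m1: --001,-000-
  m4: 0-100,00-00
  m9: --001,-1--1
  m11: -1--1 ←essential
  m12: -11--,0-100
  m13: -1--1,-11--
  m15: -1--1,-11--
  m16: -000-,100-0
  m17: --001,-000-,1--01
  m21: 1--01 ←essential
  m22: 1--10 ←essential
  m25: --001,-1--1,1--01
  m26: 1--10,11-1-
  m27: -1--1,11-1-
  m28: -11-- ←essential
  m29: -1--1,-11--,1--01
  m31: -1--1,-11--,11-1-
Essential: -1--1, -11--, 1--01, 1--10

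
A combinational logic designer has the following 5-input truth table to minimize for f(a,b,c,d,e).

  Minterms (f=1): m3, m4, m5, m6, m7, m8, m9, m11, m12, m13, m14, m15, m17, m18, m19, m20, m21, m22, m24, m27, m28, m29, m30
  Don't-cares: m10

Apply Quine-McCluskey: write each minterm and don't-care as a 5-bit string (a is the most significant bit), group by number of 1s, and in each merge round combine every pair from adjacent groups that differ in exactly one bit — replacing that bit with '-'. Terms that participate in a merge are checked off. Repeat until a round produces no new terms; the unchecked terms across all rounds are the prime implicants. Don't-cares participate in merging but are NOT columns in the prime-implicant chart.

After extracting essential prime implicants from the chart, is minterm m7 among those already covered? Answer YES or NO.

size-2^0 implicants → 00011(✓)  00100(✓)  00101(✓)  00110(✓)  00111(✓)  01000(✓)  01001(✓)  01010(✓)  01011(✓)  01100(✓)  01101(✓)  01110(✓)  01111(✓)  10001(✓)  10010(✓)  10011(✓)  10100(✓)  10101(✓)  10110(✓)  11000(✓)  11011(✓)  11100(✓)  11101(✓)  11110(✓)
size-2^1 implicants → -0011(✓)  -0100(✓)  -0101(✓)  -0110(✓)  -1000(✓)  -1011(✓)  -1100(✓)  -1101(✓)  -1110(✓)  0-011(✓)  0-100(✓)  0-101(✓)  0-110(✓)  0-111(✓)  00-11(✓)  001-0(✓)  001-1(✓)  0010-(✓)  0011-(✓)  01-00(✓)  01-01(✓)  01-10(✓)  01-11(✓)  010-0(✓)  010-1(✓)  0100-(✓)  0101-(✓)  011-0(✓)  011-1(✓)  0110-(✓)  0111-(✓)  1-011(✓)  1-100(✓)  1-101(✓)  1-110(✓)  10-01  10-10  100-1  1001-  101-0(✓)  1010-(✓)  11-00(✓)  111-0(✓)  1110-(✓)
size-2^2 implicants → --011  --100(✓)  --101(✓)  --110(✓)  -01-0(✓)  -010-(✓)  -1-00  -11-0(✓)  -110-(✓)  0--11  0-1-0(✓)  0-1-1(✓)  0-10-(✓)  0-11-(✓)  001--(✓)  01--0(✓)  01--1(✓)  01-0-(✓)  01-1-(✓)  010--(✓)  011--(✓)  1-1-0(✓)  1-10-(✓)
size-2^3 implicants → --1-0  --10-  0-1--  01---
Unchecked terms (primes): --011, --1-0, --10-, -1-00, 0--11, 0-1--, 01---, 10-01, 10-10, 100-1, 1001-
Minterm coverage:
  m3 ⊆ --011,0--11
  m4 ⊆ --1-0,--10-,0-1--
  m5 ⊆ --10-,0-1--
  m6 ⊆ --1-0,0-1--
  m7 ⊆ 0--11,0-1--
  m8 ⊆ -1-00,01---
  m9 ⊆ 01--- [E]
  m11 ⊆ --011,0--11,01---
  m12 ⊆ --1-0,--10-,-1-00,0-1--,01---
  m13 ⊆ --10-,0-1--,01---
  m14 ⊆ --1-0,0-1--,01---
  m15 ⊆ 0--11,0-1--,01---
  m17 ⊆ 10-01,100-1
  m18 ⊆ 10-10,1001-
  m19 ⊆ --011,100-1,1001-
  m20 ⊆ --1-0,--10-
  m21 ⊆ --10-,10-01
  m22 ⊆ --1-0,10-10
  m24 ⊆ -1-00 [E]
  m27 ⊆ --011 [E]
  m28 ⊆ --1-0,--10-,-1-00
  m29 ⊆ --10- [E]
  m30 ⊆ --1-0 [E]
E = {--011, --1-0, --10-, -1-00, 01---}

NO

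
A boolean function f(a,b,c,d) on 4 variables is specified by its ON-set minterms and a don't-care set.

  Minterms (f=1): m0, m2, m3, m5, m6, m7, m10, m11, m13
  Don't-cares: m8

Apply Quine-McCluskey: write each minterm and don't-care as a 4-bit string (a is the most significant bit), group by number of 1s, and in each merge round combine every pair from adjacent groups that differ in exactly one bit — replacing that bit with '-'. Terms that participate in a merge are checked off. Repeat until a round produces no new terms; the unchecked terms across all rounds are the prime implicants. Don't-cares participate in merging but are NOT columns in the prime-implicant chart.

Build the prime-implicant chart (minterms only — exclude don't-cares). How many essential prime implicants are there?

[col 0] 0000*, 0010*, 0011*, 0101*, 0110*, 0111*, 1000*, 1010*, 1011*, 1101*
[col 1] -000*, -010*, -011*, -101, 0-10*, 0-11*, 00-0*, 001-*, 01-1, 011-*, 10-0*, 101-*
[col 2] -0-0, -01-, 0-1-
Prime implicants: -0-0, -01-, -101, 0-1-, 01-1
PI chart (minterm → PIs covering it):
  0 | -0-0  (sole → essential)
  2 | -0-0,-01-,0-1-
  3 | -01-,0-1-
  5 | -101,01-1
  6 | 0-1-  (sole → essential)
  7 | 0-1-,01-1
  10 | -0-0,-01-
  11 | -01-  (sole → essential)
  13 | -101  (sole → essential)
Essential prime implicants: -0-0, -01-, -101, 0-1-

4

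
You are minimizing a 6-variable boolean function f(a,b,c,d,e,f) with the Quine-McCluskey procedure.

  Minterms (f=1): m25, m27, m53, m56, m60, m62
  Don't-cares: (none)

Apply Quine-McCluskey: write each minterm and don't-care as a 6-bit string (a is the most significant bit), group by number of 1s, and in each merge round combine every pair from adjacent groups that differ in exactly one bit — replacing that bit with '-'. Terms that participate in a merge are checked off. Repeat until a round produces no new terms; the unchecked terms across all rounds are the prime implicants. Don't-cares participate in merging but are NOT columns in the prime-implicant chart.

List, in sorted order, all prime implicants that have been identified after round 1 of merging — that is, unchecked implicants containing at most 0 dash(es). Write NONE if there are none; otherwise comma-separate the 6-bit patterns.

110101

Round 0: 011001✓ 011011✓ 110101 111000✓ 111100✓ 111110✓
Round 1: 0110-1 111-00 1111-0
PIs = {0110-1, 110101, 111-00, 1111-0}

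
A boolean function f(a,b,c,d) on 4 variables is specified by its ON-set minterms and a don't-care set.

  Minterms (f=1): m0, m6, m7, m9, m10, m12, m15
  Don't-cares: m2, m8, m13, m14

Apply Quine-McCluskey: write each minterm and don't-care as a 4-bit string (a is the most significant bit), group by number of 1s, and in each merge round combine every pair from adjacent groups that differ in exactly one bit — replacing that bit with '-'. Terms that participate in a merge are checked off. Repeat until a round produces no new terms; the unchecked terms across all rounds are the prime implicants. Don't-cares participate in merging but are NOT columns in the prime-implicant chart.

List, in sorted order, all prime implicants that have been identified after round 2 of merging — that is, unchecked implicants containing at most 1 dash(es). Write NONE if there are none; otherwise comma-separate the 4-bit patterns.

[col 0] 0000*, 0010*, 0110*, 0111*, 1000*, 1001*, 1010*, 1100*, 1101*, 1110*, 1111*
[col 1] -000*, -010*, -110*, -111*, 0-10*, 00-0*, 011-*, 1-00*, 1-01*, 1-10*, 10-0*, 100-*, 11-0*, 11-1*, 110-*, 111-*
[col 2] --10, -0-0, -11-, 1--0, 1-0-, 11--
Prime implicants: --10, -0-0, -11-, 1--0, 1-0-, 11--

NONE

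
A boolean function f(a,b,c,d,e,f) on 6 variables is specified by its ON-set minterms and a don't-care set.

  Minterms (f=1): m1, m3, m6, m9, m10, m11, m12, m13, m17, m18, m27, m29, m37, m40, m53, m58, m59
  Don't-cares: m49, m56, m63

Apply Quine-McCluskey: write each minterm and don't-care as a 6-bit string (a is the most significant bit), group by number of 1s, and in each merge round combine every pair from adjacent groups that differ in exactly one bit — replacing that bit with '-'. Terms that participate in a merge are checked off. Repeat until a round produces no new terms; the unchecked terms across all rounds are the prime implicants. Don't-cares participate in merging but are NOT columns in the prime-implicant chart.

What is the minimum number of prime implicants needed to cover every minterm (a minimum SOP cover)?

11

Round 0: 000001✓ 000011✓ 000110 001001✓ 001010✓ 001011✓ 001100✓ 001101✓ 010001✓ 010010 011011✓ 011101✓ 100101✓ 101000✓ 110001✓ 110101✓ 111000✓ 111010✓ 111011✓ 111111✓
Round 1: -10001 -11011 0-0001 0-1011 0-1101 00-001✓ 00-011✓ 0000-1✓ 001-01 0010-1✓ 00101- 00110- 1-0101 1-1000 110-01 111-11 1110-0 11101-
Round 2: 00-0-1
PIs = {-10001, -11011, 0-0001, 0-1011, 0-1101, 00-0-1, 000110, 001-01, 00101-, 00110-, 010010, 1-0101, 1-1000, 110-01, 111-11, 1110-0, 11101-}
Coverage chart:
  m1: 0-0001,00-0-1
  m3: 00-0-1 ←essential
  m6: 000110 ←essential
  m9: 00-0-1,001-01
  m10: 00101- ←essential
  m11: 0-1011,00-0-1,00101-
  m12: 00110- ←essential
  m13: 0-1101,001-01,00110-
  m17: -10001,0-0001
  m18: 010010 ←essential
  m27: -11011,0-1011
  m29: 0-1101 ←essential
  m37: 1-0101 ←essential
  m40: 1-1000 ←essential
  m53: 1-0101,110-01
  m58: 1110-0,11101-
  m59: -11011,111-11,11101-
Essential: 0-1101, 00-0-1, 000110, 00101-, 00110-, 010010, 1-0101, 1-1000
Petrick residual → -10001, -11011, 1110-0
Min cover (11 terms): bc'd'e'f + bcd'ef + a'cde'f + a'b'd'f + a'b'c'def' + a'b'cd'e + a'b'cde' + a'bc'd'ef' + ac'de'f + acd'e'f' + abcd'f'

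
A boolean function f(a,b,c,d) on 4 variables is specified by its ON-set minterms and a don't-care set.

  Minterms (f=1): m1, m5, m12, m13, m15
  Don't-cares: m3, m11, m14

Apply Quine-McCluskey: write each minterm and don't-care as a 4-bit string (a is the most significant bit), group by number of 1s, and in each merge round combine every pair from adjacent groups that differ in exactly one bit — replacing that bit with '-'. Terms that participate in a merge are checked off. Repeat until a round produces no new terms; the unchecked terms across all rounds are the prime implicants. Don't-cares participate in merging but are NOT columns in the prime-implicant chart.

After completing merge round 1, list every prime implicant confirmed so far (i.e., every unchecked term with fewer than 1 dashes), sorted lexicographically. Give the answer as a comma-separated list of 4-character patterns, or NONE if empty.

[col 0] 0001*, 0011*, 0101*, 1011*, 1100*, 1101*, 1110*, 1111*
[col 1] -011, -101, 0-01, 00-1, 1-11, 11-0*, 11-1*, 110-*, 111-*
[col 2] 11--
Prime implicants: -011, -101, 0-01, 00-1, 1-11, 11--

NONE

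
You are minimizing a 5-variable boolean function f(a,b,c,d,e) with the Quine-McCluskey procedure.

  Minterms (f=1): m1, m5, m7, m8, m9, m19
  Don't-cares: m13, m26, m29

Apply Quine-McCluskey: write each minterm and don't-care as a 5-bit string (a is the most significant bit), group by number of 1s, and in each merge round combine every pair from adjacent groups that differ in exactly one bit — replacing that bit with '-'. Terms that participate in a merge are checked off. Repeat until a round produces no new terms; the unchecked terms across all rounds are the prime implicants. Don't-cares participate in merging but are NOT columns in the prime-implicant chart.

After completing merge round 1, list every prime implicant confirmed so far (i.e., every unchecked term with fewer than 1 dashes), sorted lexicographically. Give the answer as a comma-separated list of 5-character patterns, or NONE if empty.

[col 0] 00001*, 00101*, 00111*, 01000*, 01001*, 01101*, 10011, 11010, 11101*
[col 1] -1101, 0-001*, 0-101*, 00-01*, 001-1, 01-01*, 0100-
[col 2] 0--01
Prime implicants: -1101, 0--01, 001-1, 0100-, 10011, 11010

10011, 11010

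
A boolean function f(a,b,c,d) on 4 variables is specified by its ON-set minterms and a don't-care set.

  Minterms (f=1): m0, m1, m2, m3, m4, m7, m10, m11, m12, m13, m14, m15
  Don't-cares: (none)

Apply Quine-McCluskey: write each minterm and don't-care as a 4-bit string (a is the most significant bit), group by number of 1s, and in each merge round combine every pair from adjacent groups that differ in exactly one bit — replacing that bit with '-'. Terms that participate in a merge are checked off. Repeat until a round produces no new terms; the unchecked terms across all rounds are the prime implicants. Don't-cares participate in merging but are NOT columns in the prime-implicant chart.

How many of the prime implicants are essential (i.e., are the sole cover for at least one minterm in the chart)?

3

Round 0: 0000✓ 0001✓ 0010✓ 0011✓ 0100✓ 0111✓ 1010✓ 1011✓ 1100✓ 1101✓ 1110✓ 1111✓
Round 1: -010✓ -011✓ -100 -111✓ 0-00 0-11✓ 00-0✓ 00-1✓ 000-✓ 001-✓ 1-10✓ 1-11✓ 101-✓ 11-0✓ 11-1✓ 110-✓ 111-✓
Round 2: --11 -01- 00-- 1-1- 11--
PIs = {--11, -01-, -100, 0-00, 00--, 1-1-, 11--}
Coverage chart:
  m0: 0-00,00--
  m1: 00-- ←essential
  m2: -01-,00--
  m3: --11,-01-,00--
  m4: -100,0-00
  m7: --11 ←essential
  m10: -01-,1-1-
  m11: --11,-01-,1-1-
  m12: -100,11--
  m13: 11-- ←essential
  m14: 1-1-,11--
  m15: --11,1-1-,11--
Essential: --11, 00--, 11--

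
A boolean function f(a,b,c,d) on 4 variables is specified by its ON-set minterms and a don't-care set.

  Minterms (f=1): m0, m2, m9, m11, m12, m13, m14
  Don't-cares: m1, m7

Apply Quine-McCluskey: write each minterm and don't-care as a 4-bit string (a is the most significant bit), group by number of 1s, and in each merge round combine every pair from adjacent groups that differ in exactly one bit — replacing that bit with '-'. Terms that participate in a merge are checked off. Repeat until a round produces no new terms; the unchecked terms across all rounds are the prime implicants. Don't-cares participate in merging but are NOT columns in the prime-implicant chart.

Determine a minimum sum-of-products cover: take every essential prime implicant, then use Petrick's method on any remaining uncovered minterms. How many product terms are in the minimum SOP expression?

4

[col 0] 0000*, 0001*, 0010*, 0111, 1001*, 1011*, 1100*, 1101*, 1110*
[col 1] -001, 00-0, 000-, 1-01, 10-1, 11-0, 110-
Prime implicants: -001, 00-0, 000-, 0111, 1-01, 10-1, 11-0, 110-
PI chart (minterm → PIs covering it):
  0 | 00-0,000-
  2 | 00-0  (sole → essential)
  9 | -001,1-01,10-1
  11 | 10-1  (sole → essential)
  12 | 11-0,110-
  13 | 1-01,110-
  14 | 11-0  (sole → essential)
Essential prime implicants: 00-0, 10-1, 11-0
Petrick residual → 1-01
Minimum SOP uses 4 PIs: a'b'd' + ac'd + ab'd + abd'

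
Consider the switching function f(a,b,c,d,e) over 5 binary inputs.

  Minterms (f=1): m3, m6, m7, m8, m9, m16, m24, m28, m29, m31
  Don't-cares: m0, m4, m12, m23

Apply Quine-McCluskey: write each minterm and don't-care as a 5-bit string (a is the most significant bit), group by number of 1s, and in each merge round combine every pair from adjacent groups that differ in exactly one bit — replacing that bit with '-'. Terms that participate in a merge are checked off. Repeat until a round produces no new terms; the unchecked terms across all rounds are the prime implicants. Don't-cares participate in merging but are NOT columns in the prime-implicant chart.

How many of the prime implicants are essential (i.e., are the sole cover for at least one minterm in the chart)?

3

size-2^0 implicants → 00000(✓)  00011(✓)  00100(✓)  00110(✓)  00111(✓)  01000(✓)  01001(✓)  01100(✓)  10000(✓)  10111(✓)  11000(✓)  11100(✓)  11101(✓)  11111(✓)
size-2^1 implicants → -0000(✓)  -0111  -1000(✓)  -1100(✓)  0-000(✓)  0-100(✓)  00-00(✓)  00-11  001-0  0011-  01-00(✓)  0100-  1-000(✓)  1-111  11-00(✓)  111-1  1110-
size-2^2 implicants → --000  -1-00  0--00
Unchecked terms (primes): --000, -0111, -1-00, 0--00, 00-11, 001-0, 0011-, 0100-, 1-111, 111-1, 1110-
Minterm coverage:
  m3 ⊆ 00-11 [E]
  m6 ⊆ 001-0,0011-
  m7 ⊆ -0111,00-11,0011-
  m8 ⊆ --000,-1-00,0--00,0100-
  m9 ⊆ 0100- [E]
  m16 ⊆ --000 [E]
  m24 ⊆ --000,-1-00
  m28 ⊆ -1-00,1110-
  m29 ⊆ 111-1,1110-
  m31 ⊆ 1-111,111-1
E = {--000, 00-11, 0100-}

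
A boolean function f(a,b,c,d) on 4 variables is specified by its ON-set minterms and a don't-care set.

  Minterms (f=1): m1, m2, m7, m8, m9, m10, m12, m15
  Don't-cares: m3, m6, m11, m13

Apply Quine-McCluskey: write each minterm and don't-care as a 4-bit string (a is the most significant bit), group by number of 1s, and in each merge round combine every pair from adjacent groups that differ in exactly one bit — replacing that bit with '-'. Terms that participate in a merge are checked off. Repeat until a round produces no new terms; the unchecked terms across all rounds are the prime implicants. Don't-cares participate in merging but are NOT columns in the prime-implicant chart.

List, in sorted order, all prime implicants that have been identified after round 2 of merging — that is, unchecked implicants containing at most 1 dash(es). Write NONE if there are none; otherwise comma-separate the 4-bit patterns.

[col 0] 0001*, 0010*, 0011*, 0110*, 0111*, 1000*, 1001*, 1010*, 1011*, 1100*, 1101*, 1111*
[col 1] -001*, -010*, -011*, -111*, 0-10*, 0-11*, 00-1*, 001-*, 011-*, 1-00*, 1-01*, 1-11*, 10-0*, 10-1*, 100-*, 101-*, 11-1*, 110-*
[col 2] --11, -0-1, -01-, 0-1-, 1--1, 1-0-, 10--
Prime implicants: --11, -0-1, -01-, 0-1-, 1--1, 1-0-, 10--

NONE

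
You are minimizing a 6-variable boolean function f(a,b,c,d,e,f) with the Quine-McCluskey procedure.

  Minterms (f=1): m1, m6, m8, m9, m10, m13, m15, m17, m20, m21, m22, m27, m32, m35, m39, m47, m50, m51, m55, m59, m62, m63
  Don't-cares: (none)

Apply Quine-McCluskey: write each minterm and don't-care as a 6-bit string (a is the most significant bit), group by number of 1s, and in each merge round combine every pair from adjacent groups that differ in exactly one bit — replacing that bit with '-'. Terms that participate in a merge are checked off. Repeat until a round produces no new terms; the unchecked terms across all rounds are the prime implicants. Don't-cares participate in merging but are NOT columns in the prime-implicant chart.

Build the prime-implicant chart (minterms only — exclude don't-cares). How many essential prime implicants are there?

size-2^0 implicants → 000001(✓)  000110(✓)  001000(✓)  001001(✓)  001010(✓)  001101(✓)  001111(✓)  010001(✓)  010100(✓)  010101(✓)  010110(✓)  011011(✓)  100000  100011(✓)  100111(✓)  101111(✓)  110010(✓)  110011(✓)  110111(✓)  111011(✓)  111110(✓)  111111(✓)
size-2^1 implicants → -01111  -11011  0-0001  0-0110  00-001  001-01  0010-0  00100-  0011-1  010-01  0101-0  01010-  1-0011(✓)  1-0111(✓)  1-1111(✓)  10-111(✓)  100-11(✓)  11-011(✓)  11-111(✓)  110-11(✓)  11001-  111-11(✓)  11111-
size-2^2 implicants → 1--111  1-0-11  11--11
Unchecked terms (primes): -01111, -11011, 0-0001, 0-0110, 00-001, 001-01, 0010-0, 00100-, 0011-1, 010-01, 0101-0, 01010-, 1--111, 1-0-11, 100000, 11--11, 11001-, 11111-
Minterm coverage:
  m1 ⊆ 0-0001,00-001
  m6 ⊆ 0-0110 [E]
  m8 ⊆ 0010-0,00100-
  m9 ⊆ 00-001,001-01,00100-
  m10 ⊆ 0010-0 [E]
  m13 ⊆ 001-01,0011-1
  m15 ⊆ -01111,0011-1
  m17 ⊆ 0-0001,010-01
  m20 ⊆ 0101-0,01010-
  m21 ⊆ 010-01,01010-
  m22 ⊆ 0-0110,0101-0
  m27 ⊆ -11011 [E]
  m32 ⊆ 100000 [E]
  m35 ⊆ 1-0-11 [E]
  m39 ⊆ 1--111,1-0-11
  m47 ⊆ -01111,1--111
  m50 ⊆ 11001- [E]
  m51 ⊆ 1-0-11,11--11,11001-
  m55 ⊆ 1--111,1-0-11,11--11
  m59 ⊆ -11011,11--11
  m62 ⊆ 11111- [E]
  m63 ⊆ 1--111,11--11,11111-
E = {-11011, 0-0110, 0010-0, 1-0-11, 100000, 11001-, 11111-}

7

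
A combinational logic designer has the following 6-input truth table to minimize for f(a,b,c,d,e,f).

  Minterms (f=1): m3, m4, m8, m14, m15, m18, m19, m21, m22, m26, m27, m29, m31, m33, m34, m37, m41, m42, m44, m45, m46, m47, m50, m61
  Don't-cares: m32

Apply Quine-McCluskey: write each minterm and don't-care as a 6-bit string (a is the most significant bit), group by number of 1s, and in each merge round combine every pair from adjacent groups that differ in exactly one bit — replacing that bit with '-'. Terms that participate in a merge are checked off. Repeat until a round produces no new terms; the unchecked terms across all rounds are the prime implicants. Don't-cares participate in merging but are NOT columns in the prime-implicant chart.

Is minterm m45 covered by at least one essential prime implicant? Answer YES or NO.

YES

[col 0] 000011*, 000100, 001000, 001110*, 001111*, 010010*, 010011*, 010101*, 010110*, 011010*, 011011*, 011101*, 011111*, 100000*, 100001*, 100010*, 100101*, 101001*, 101010*, 101100*, 101101*, 101110*, 101111*, 110010*, 111101*
[col 1] -01110*, -01111*, -10010, -11101, 0-0011, 0-1111, 00111-*, 01-010*, 01-011*, 01-101, 010-10, 01001-*, 011-11, 01101-*, 0111-1, 1-0010, 1-1101, 10-001*, 10-010, 10-101*, 100-01*, 1000-0, 10000-, 101-01*, 101-10, 1011-0*, 1011-1*, 10110-*, 10111-*
[col 2] -0111-, 01-01-, 10--01, 1011--
Prime implicants: -0111-, -10010, -11101, 0-0011, 0-1111, 000100, 001000, 01-01-, 01-101, 010-10, 011-11, 0111-1, 1-0010, 1-1101, 10--01, 10-010, 1000-0, 10000-, 101-10, 1011--
PI chart (minterm → PIs covering it):
  3 | 0-0011  (sole → essential)
  4 | 000100  (sole → essential)
  8 | 001000  (sole → essential)
  14 | -0111-  (sole → essential)
  15 | -0111-,0-1111
  18 | -10010,01-01-,010-10
  19 | 0-0011,01-01-
  21 | 01-101  (sole → essential)
  22 | 010-10  (sole → essential)
  26 | 01-01-  (sole → essential)
  27 | 01-01-,011-11
  29 | -11101,01-101,0111-1
  31 | 0-1111,011-11,0111-1
  33 | 10--01,10000-
  34 | 1-0010,10-010,1000-0
  37 | 10--01  (sole → essential)
  41 | 10--01  (sole → essential)
  42 | 10-010,101-10
  44 | 1011--  (sole → essential)
  45 | 1-1101,10--01,1011--
  46 | -0111-,101-10,1011--
  47 | -0111-,1011--
  50 | -10010,1-0010
  61 | -11101,1-1101
Essential prime implicants: -0111-, 0-0011, 000100, 001000, 01-01-, 01-101, 010-10, 10--01, 1011--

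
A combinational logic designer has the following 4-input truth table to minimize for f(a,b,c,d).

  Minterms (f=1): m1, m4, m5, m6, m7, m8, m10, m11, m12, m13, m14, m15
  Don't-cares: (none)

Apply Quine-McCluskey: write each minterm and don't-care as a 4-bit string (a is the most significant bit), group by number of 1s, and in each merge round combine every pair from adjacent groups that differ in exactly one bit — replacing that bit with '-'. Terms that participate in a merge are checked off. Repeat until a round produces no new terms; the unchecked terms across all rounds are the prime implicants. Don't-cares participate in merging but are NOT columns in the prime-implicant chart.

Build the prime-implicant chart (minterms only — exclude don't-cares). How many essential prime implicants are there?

4

[col 0] 0001*, 0100*, 0101*, 0110*, 0111*, 1000*, 1010*, 1011*, 1100*, 1101*, 1110*, 1111*
[col 1] -100*, -101*, -110*, -111*, 0-01, 01-0*, 01-1*, 010-*, 011-*, 1-00*, 1-10*, 1-11*, 10-0*, 101-*, 11-0*, 11-1*, 110-*, 111-*
[col 2] -1-0*, -1-1*, -10-*, -11-*, 01--*, 1--0, 1-1-, 11--*
[col 3] -1--
Prime implicants: -1--, 0-01, 1--0, 1-1-
PI chart (minterm → PIs covering it):
  1 | 0-01  (sole → essential)
  4 | -1--  (sole → essential)
  5 | -1--,0-01
  6 | -1--  (sole → essential)
  7 | -1--  (sole → essential)
  8 | 1--0  (sole → essential)
  10 | 1--0,1-1-
  11 | 1-1-  (sole → essential)
  12 | -1--,1--0
  13 | -1--  (sole → essential)
  14 | -1--,1--0,1-1-
  15 | -1--,1-1-
Essential prime implicants: -1--, 0-01, 1--0, 1-1-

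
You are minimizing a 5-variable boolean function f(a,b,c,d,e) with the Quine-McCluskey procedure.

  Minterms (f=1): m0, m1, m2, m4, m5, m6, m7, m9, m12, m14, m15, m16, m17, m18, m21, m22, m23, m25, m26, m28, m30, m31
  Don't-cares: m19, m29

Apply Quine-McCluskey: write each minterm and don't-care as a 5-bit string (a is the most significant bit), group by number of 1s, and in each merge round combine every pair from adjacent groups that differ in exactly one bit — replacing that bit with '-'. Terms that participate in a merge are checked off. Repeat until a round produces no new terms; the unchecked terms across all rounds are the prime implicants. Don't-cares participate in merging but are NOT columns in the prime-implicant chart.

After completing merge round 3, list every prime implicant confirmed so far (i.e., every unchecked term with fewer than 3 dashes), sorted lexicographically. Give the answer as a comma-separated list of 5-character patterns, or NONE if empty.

[col 0] 00000*, 00001*, 00010*, 00100*, 00101*, 00110*, 00111*, 01001*, 01100*, 01110*, 01111*, 10000*, 10001*, 10010*, 10011*, 10101*, 10110*, 10111*, 11001*, 11010*, 11100*, 11101*, 11110*, 11111*
[col 1] -0000*, -0001*, -0010*, -0101*, -0110*, -0111*, -1001*, -1100*, -1110*, -1111*, 0-001*, 0-100*, 0-110*, 0-111*, 00-00*, 00-01*, 00-10*, 000-0*, 0000-*, 001-0*, 001-1*, 0010-*, 0011-*, 011-0*, 0111-*, 1-001*, 1-010*, 1-101*, 1-110*, 1-111*, 10-01*, 10-10*, 10-11*, 100-0*, 100-1*, 1000-*, 1001-*, 101-1*, 1011-*, 11-01*, 11-10*, 111-0*, 111-1*, 1110-*, 1111-*
[col 2] --001, --110*, --111*, -0-01, -0-10, -00-0, -000-, -01-1, -011-*, -11-0, -111-*, 0-1-0, 0-11-*, 00--0, 00-0-, 001--, 1--01, 1--10, 1-1-1, 1-11-*, 10--1, 10-1-, 100--, 111--
[col 3] --11-
Prime implicants: --001, --11-, -0-01, -0-10, -00-0, -000-, -01-1, -11-0, 0-1-0, 00--0, 00-0-, 001--, 1--01, 1--10, 1-1-1, 10--1, 10-1-, 100--, 111--

--001, -0-01, -0-10, -00-0, -000-, -01-1, -11-0, 0-1-0, 00--0, 00-0-, 001--, 1--01, 1--10, 1-1-1, 10--1, 10-1-, 100--, 111--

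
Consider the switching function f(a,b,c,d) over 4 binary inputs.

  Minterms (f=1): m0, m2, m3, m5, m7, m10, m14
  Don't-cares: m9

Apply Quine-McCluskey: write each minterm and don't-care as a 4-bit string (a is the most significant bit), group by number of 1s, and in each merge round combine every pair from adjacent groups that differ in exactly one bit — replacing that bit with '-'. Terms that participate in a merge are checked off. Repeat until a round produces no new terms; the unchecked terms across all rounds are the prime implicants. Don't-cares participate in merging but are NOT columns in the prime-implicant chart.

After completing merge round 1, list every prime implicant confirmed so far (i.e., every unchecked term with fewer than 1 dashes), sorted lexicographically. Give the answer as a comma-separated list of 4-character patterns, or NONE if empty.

1001

size-2^0 implicants → 0000(✓)  0010(✓)  0011(✓)  0101(✓)  0111(✓)  1001  1010(✓)  1110(✓)
size-2^1 implicants → -010  0-11  00-0  001-  01-1  1-10
Unchecked terms (primes): -010, 0-11, 00-0, 001-, 01-1, 1-10, 1001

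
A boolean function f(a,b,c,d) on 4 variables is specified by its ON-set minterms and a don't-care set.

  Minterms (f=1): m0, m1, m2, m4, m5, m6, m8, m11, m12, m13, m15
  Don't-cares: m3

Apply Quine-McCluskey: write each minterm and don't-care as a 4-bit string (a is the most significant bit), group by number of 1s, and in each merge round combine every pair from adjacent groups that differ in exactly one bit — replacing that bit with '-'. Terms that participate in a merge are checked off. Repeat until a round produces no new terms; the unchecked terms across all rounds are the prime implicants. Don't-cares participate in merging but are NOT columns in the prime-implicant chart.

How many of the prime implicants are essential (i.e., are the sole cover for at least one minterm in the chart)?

2

[col 0] 0000*, 0001*, 0010*, 0011*, 0100*, 0101*, 0110*, 1000*, 1011*, 1100*, 1101*, 1111*
[col 1] -000*, -011, -100*, -101*, 0-00*, 0-01*, 0-10*, 00-0*, 00-1*, 000-*, 001-*, 01-0*, 010-*, 1-00*, 1-11, 11-1, 110-*
[col 2] --00, -10-, 0--0, 0-0-, 00--
Prime implicants: --00, -011, -10-, 0--0, 0-0-, 00--, 1-11, 11-1
PI chart (minterm → PIs covering it):
  0 | --00,0--0,0-0-,00--
  1 | 0-0-,00--
  2 | 0--0,00--
  4 | --00,-10-,0--0,0-0-
  5 | -10-,0-0-
  6 | 0--0  (sole → essential)
  8 | --00  (sole → essential)
  11 | -011,1-11
  12 | --00,-10-
  13 | -10-,11-1
  15 | 1-11,11-1
Essential prime implicants: --00, 0--0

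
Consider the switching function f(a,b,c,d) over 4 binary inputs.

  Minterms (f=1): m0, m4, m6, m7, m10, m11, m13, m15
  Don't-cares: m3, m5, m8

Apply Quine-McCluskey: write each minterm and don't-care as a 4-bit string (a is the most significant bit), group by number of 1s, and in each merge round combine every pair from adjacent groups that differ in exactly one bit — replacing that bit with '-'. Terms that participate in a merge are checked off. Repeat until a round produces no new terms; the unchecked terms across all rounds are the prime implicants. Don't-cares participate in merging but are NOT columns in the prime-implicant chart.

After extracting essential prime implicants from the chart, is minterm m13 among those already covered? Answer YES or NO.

YES

[col 0] 0000*, 0011*, 0100*, 0101*, 0110*, 0111*, 1000*, 1010*, 1011*, 1101*, 1111*
[col 1] -000, -011*, -101*, -111*, 0-00, 0-11*, 01-0*, 01-1*, 010-*, 011-*, 1-11*, 10-0, 101-, 11-1*
[col 2] --11, -1-1, 01--
Prime implicants: --11, -000, -1-1, 0-00, 01--, 10-0, 101-
PI chart (minterm → PIs covering it):
  0 | -000,0-00
  4 | 0-00,01--
  6 | 01--  (sole → essential)
  7 | --11,-1-1,01--
  10 | 10-0,101-
  11 | --11,101-
  13 | -1-1  (sole → essential)
  15 | --11,-1-1
Essential prime implicants: -1-1, 01--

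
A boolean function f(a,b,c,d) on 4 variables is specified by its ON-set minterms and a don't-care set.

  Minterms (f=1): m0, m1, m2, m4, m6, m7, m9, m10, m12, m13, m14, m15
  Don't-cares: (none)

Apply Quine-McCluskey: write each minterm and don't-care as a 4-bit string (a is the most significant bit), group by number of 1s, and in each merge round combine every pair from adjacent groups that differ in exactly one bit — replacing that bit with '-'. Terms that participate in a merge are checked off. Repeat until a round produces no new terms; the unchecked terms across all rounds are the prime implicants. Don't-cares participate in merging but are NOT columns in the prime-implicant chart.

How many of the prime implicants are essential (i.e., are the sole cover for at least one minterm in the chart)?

Round 0: 0000✓ 0001✓ 0010✓ 0100✓ 0110✓ 0111✓ 1001✓ 1010✓ 1100✓ 1101✓ 1110✓ 1111✓
Round 1: -001 -010✓ -100✓ -110✓ -111✓ 0-00✓ 0-10✓ 00-0✓ 000- 01-0✓ 011-✓ 1-01 1-10✓ 11-0✓ 11-1✓ 110-✓ 111-✓
Round 2: --10 -1-0 -11- 0--0 11--
PIs = {--10, -001, -1-0, -11-, 0--0, 000-, 1-01, 11--}
Coverage chart:
  m0: 0--0,000-
  m1: -001,000-
  m2: --10,0--0
  m4: -1-0,0--0
  m6: --10,-1-0,-11-,0--0
  m7: -11- ←essential
  m9: -001,1-01
  m10: --10 ←essential
  m12: -1-0,11--
  m13: 1-01,11--
  m14: --10,-1-0,-11-,11--
  m15: -11-,11--
Essential: --10, -11-

2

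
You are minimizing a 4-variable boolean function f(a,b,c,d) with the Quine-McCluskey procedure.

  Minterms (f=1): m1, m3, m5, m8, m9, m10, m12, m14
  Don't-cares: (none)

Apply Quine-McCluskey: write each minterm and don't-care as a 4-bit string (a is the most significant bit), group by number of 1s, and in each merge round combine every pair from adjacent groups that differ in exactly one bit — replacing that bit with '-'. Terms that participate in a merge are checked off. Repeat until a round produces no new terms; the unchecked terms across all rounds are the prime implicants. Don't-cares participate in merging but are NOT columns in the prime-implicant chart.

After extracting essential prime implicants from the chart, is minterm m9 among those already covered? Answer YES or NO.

NO

[col 0] 0001*, 0011*, 0101*, 1000*, 1001*, 1010*, 1100*, 1110*
[col 1] -001, 0-01, 00-1, 1-00*, 1-10*, 10-0*, 100-, 11-0*
[col 2] 1--0
Prime implicants: -001, 0-01, 00-1, 1--0, 100-
PI chart (minterm → PIs covering it):
  1 | -001,0-01,00-1
  3 | 00-1  (sole → essential)
  5 | 0-01  (sole → essential)
  8 | 1--0,100-
  9 | -001,100-
  10 | 1--0  (sole → essential)
  12 | 1--0  (sole → essential)
  14 | 1--0  (sole → essential)
Essential prime implicants: 0-01, 00-1, 1--0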